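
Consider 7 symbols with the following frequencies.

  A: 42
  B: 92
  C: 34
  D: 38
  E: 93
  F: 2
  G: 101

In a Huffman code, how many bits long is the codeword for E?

2

Huffman merges, smallest pair first:
F(2) + C(34) → 36
36 + D(38) → 74
A(42) + 74 → 116
B(92) + E(93) → 185
G(101) + 116 → 217
185 + 217 → 402
The subtree containing E is merged 2 times, so code length = 2.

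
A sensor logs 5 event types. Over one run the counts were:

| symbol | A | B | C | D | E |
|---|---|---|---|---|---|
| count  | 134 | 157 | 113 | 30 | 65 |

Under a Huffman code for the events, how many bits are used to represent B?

2

Build the tree from the bottom:
merge D(30) and E(65): 95
merge 95 and C(113): 208
merge A(134) and B(157): 291
merge 208 and 291: 499
B sits 2 levels below the root, so its codeword is 2 bits.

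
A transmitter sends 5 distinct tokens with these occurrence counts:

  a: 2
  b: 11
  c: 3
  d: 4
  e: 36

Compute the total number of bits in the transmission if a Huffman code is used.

90

Merge the two smallest weights repeatedly:
combine a(2), c(3) → 5
combine d(4), 5 → 9
combine 9, b(11) → 20
combine 20, e(36) → 56
Each symbol's bit-cost is frequency × depth; summing gives 90 bits (equivalently 5 + 9 + 20 + 56).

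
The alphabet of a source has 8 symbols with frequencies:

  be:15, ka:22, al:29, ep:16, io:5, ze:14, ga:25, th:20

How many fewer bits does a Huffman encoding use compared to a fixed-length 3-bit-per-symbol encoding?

10

Fixed-length: 3 bits × 146 symbols = 438 bits.
Huffman merges:
merge io(5) and ze(14): 19
merge be(15) and ep(16): 31
merge 19 and th(20): 39
merge ka(22) and ga(25): 47
merge al(29) and 31: 60
merge 39 and 47: 86
merge 60 and 86: 146
Huffman total = 19 + 31 + 39 + 47 + 60 + 86 + 146 = 428 bits.
Saving = 438 − 428 = 10 bits.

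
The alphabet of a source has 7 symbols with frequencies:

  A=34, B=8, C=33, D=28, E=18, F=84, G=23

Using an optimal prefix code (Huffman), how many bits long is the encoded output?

Greedily combine the two least-frequent nodes:
B(8) + E(18) → 26
G(23) + 26 → 49
D(28) + C(33) → 61
A(34) + 49 → 83
61 + 83 → 144
F(84) + 144 → 228
Each symbol's bit-cost is frequency × depth; summing gives 591 bits (equivalently 26 + 49 + 61 + 83 + 144 + 228).

591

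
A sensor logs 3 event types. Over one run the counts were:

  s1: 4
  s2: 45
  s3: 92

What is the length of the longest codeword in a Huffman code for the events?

Merge the two lowest-weight nodes at each step:
s1(4) + s2(45) → 49
49 + s3(92) → 141
Maximum depth reached is 2.

2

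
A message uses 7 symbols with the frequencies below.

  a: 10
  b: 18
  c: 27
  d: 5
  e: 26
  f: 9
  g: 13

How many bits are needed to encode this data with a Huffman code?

Greedily combine the two least-frequent nodes:
combine d(5), f(9) → 14
combine a(10), g(13) → 23
combine 14, b(18) → 32
combine 23, e(26) → 49
combine c(27), 32 → 59
combine 49, 59 → 108
The encoded length is the sum of every internal node's weight: 14 + 23 + 32 + 49 + 59 + 108 = 285 bits.

285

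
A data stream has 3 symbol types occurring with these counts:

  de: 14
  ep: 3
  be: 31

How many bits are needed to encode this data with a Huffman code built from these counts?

Build the Huffman tree bottom-up:
merge ep(3) and de(14): 17
merge 17 and be(31): 48
Each symbol's bit-cost is frequency × depth; summing gives 65 bits (equivalently 17 + 48).

65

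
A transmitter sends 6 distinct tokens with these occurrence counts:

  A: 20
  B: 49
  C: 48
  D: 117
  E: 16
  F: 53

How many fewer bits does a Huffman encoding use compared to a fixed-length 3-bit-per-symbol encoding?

Fixed-length: 3 bits × 303 symbols = 909 bits.
Huffman merges:
combine E(16), A(20) → 36
combine 36, C(48) → 84
combine B(49), F(53) → 102
combine 84, 102 → 186
combine D(117), 186 → 303
Huffman total = 36 + 84 + 102 + 186 + 303 = 711 bits.
Saving = 909 − 711 = 198 bits.

198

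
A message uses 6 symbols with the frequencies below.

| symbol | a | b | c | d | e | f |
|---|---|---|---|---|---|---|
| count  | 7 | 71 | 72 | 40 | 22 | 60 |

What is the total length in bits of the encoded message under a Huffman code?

642

Build the Huffman tree bottom-up:
merge a(7) and e(22): 29
merge 29 and d(40): 69
merge f(60) and 69: 129
merge b(71) and c(72): 143
merge 129 and 143: 272
Each symbol's bit-cost is frequency × depth; summing gives 642 bits (equivalently 29 + 69 + 129 + 143 + 272).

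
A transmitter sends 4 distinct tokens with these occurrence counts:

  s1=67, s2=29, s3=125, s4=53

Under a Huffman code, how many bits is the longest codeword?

Merge the two lowest-weight nodes at each step:
s2(29) + s4(53) → 82
s1(67) + 82 → 149
s3(125) + 149 → 274
The first pair merged (s2, s4) ends up deepest, at depth 3.

3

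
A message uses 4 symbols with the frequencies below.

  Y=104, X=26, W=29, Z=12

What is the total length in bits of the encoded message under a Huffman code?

Build the Huffman tree bottom-up:
merge Z(12) and X(26): 38
merge W(29) and 38: 67
merge 67 and Y(104): 171
The encoded length is the sum of every internal node's weight: 38 + 67 + 171 = 276 bits.

276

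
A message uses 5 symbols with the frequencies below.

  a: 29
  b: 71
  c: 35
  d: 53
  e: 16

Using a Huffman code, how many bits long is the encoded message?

Greedily combine the two least-frequent nodes:
merge e(16) and a(29): 45
merge c(35) and 45: 80
merge d(53) and b(71): 124
merge 80 and 124: 204
Each symbol's bit-cost is frequency × depth; summing gives 453 bits (equivalently 45 + 80 + 124 + 204).

453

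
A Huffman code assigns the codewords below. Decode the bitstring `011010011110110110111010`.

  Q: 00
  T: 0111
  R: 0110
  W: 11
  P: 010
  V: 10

RVTVWRWVV

Read left to right; each codeword is recognised as soon as it completes (prefix code):
  0110→R | 10→V | 0111→T | 10→V | 11→W | 0110→R | 11→W | 10→V | 10→V
Decoded message: RVTVWRWVV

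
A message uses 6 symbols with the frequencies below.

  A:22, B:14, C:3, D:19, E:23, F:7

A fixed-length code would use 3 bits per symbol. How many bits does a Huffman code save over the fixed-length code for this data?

54

Fixed-length: 3 bits × 88 symbols = 264 bits.
Huffman merges:
combine C(3), F(7) → 10
combine 10, B(14) → 24
combine D(19), A(22) → 41
combine E(23), 24 → 47
combine 41, 47 → 88
Huffman total = 10 + 24 + 41 + 47 + 88 = 210 bits.
Saving = 264 − 210 = 54 bits.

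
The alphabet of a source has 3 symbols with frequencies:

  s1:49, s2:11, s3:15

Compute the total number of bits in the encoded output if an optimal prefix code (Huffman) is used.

Build the Huffman tree bottom-up:
merge s2(11) and s3(15): 26
merge 26 and s1(49): 75
The encoded length is the sum of every internal node's weight: 26 + 75 = 101 bits.

101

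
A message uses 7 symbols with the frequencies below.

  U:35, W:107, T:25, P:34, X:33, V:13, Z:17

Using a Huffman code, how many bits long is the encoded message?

663

Build the Huffman tree bottom-up:
merge V(13) and Z(17): 30
merge T(25) and 30: 55
merge X(33) and P(34): 67
merge U(35) and 55: 90
merge 67 and 90: 157
merge W(107) and 157: 264
Total encoded bits = sum of merged weights = 30 + 55 + 67 + 90 + 157 + 264 = 663.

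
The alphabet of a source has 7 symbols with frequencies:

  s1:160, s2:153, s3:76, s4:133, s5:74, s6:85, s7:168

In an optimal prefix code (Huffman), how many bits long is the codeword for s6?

3

Build the tree from the bottom:
merge s5(74) and s3(76): 150
merge s6(85) and s4(133): 218
merge 150 and s2(153): 303
merge s1(160) and s7(168): 328
merge 218 and 303: 521
merge 328 and 521: 849
s6 sits 3 levels below the root, so its codeword is 3 bits.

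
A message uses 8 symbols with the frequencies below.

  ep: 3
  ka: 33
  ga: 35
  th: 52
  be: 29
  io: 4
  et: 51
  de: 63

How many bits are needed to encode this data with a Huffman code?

738

Greedily combine the two least-frequent nodes:
ep(3) + io(4) → 7
7 + be(29) → 36
ka(33) + ga(35) → 68
36 + et(51) → 87
th(52) + de(63) → 115
68 + 87 → 155
115 + 155 → 270
The encoded length is the sum of every internal node's weight: 7 + 36 + 68 + 87 + 115 + 155 + 270 = 738 bits.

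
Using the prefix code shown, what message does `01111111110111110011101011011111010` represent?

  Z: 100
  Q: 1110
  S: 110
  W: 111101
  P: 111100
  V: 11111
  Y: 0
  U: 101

YVWPQUUWY

Read left to right; each codeword is recognised as soon as it completes (prefix code):
  0→Y | 11111→V | 111101→W | 111100→P | 1110→Q | 101→U | 101→U | 111101→W | 0→Y
Decoded message: YVWPQUUWY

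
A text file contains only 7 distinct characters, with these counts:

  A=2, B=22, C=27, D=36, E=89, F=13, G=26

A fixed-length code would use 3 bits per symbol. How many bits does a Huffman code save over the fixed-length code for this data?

126

Fixed-length: 3 bits × 215 symbols = 645 bits.
Huffman merges:
A(2) + F(13) → 15
15 + B(22) → 37
G(26) + C(27) → 53
D(36) + 37 → 73
53 + 73 → 126
E(89) + 126 → 215
Huffman total = 15 + 37 + 53 + 73 + 126 + 215 = 519 bits.
Saving = 645 − 519 = 126 bits.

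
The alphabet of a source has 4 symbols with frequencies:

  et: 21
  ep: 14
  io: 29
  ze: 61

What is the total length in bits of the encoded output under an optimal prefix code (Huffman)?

Build the Huffman tree bottom-up:
merge ep(14) and et(21): 35
merge io(29) and 35: 64
merge ze(61) and 64: 125
Each symbol's bit-cost is frequency × depth; summing gives 224 bits (equivalently 35 + 64 + 125).

224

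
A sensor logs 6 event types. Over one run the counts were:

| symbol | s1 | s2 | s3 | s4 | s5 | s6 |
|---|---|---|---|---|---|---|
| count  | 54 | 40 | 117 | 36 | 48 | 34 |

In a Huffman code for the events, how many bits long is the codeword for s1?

Repeatedly merge the two smallest:
combine s6(34), s4(36) → 70
combine s2(40), s5(48) → 88
combine s1(54), 70 → 124
combine 88, s3(117) → 205
combine 124, 205 → 329
The subtree containing s1 is merged 2 times, so code length = 2.

2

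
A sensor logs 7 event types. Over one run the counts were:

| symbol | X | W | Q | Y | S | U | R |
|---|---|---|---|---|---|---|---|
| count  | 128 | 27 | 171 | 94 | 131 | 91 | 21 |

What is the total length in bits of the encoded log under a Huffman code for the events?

Merge the two smallest weights repeatedly:
R(21) + W(27) → 48
48 + U(91) → 139
Y(94) + X(128) → 222
S(131) + 139 → 270
Q(171) + 222 → 393
270 + 393 → 663
Each symbol's bit-cost is frequency × depth; summing gives 1735 bits (equivalently 48 + 139 + 222 + 270 + 393 + 663).

1735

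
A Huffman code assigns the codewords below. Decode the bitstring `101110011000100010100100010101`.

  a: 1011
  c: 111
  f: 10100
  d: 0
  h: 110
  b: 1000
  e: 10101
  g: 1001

Read left to right; each codeword is recognised as soon as it completes (prefix code):
  1011→a | 1001→g | 1000→b | 1000→b | 10100→f | 1000→b | 10101→e
Decoded message: agbbfbe

agbbfbe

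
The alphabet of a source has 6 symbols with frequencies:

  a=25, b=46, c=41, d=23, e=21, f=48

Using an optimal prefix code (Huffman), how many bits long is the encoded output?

518

Merge the two smallest weights repeatedly:
e(21) + d(23) → 44
a(25) + c(41) → 66
44 + b(46) → 90
f(48) + 66 → 114
90 + 114 → 204
Total encoded bits = sum of merged weights = 44 + 66 + 90 + 114 + 204 = 518.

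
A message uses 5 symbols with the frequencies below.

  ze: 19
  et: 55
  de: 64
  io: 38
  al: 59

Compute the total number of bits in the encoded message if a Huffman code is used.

Build the Huffman tree bottom-up:
combine ze(19), io(38) → 57
combine et(55), 57 → 112
combine al(59), de(64) → 123
combine 112, 123 → 235
Total encoded bits = sum of merged weights = 57 + 112 + 123 + 235 = 527.

527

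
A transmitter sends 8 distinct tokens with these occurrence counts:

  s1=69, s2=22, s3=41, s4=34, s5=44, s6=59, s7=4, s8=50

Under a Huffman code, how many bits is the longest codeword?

4

Merge the two lowest-weight nodes at each step:
s7(4) + s2(22) → 26
26 + s4(34) → 60
s3(41) + s5(44) → 85
s8(50) + s6(59) → 109
60 + s1(69) → 129
85 + 109 → 194
129 + 194 → 323
The first pair merged (s7, s2) ends up deepest, at depth 4.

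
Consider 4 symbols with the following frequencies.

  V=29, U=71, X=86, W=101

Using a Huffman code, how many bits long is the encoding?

573

Build the Huffman tree bottom-up:
combine V(29), U(71) → 100
combine X(86), 100 → 186
combine W(101), 186 → 287
Each symbol's bit-cost is frequency × depth; summing gives 573 bits (equivalently 100 + 186 + 287).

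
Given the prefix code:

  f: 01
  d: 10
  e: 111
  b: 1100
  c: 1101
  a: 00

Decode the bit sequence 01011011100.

Read left to right; each codeword is recognised as soon as it completes (prefix code):
  01→f | 01→f | 10→d | 111→e | 00→a
Decoded message: ffdea

ffdea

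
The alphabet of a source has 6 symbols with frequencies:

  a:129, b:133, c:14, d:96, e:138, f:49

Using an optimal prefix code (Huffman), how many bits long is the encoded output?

Greedily combine the two least-frequent nodes:
c(14) + f(49) → 63
63 + d(96) → 159
a(129) + b(133) → 262
e(138) + 159 → 297
262 + 297 → 559
Each symbol's bit-cost is frequency × depth; summing gives 1340 bits (equivalently 63 + 159 + 262 + 297 + 559).

1340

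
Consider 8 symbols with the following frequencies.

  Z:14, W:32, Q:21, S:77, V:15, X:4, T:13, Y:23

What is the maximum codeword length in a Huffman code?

Merge the two lowest-weight nodes at each step:
X(4) + T(13) → 17
Z(14) + V(15) → 29
17 + Q(21) → 38
Y(23) + 29 → 52
W(32) + 38 → 70
52 + 70 → 122
S(77) + 122 → 199
Maximum depth reached is 5.

5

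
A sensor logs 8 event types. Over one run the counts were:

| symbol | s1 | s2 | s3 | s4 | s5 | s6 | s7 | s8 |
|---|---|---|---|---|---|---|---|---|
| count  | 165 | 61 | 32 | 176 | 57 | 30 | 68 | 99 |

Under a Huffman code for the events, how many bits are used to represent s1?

2

Repeatedly merge the two smallest:
combine s6(30), s3(32) → 62
combine s5(57), s2(61) → 118
combine 62, s7(68) → 130
combine s8(99), 118 → 217
combine 130, s1(165) → 295
combine s4(176), 217 → 393
combine 295, 393 → 688
The subtree containing s1 is merged 2 times, so code length = 2.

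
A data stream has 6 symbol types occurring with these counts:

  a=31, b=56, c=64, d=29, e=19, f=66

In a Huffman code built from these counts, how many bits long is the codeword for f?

2

Huffman merges, smallest pair first:
merge e(19) and d(29): 48
merge a(31) and 48: 79
merge b(56) and c(64): 120
merge f(66) and 79: 145
merge 120 and 145: 265
The subtree containing f is merged 2 times, so code length = 2.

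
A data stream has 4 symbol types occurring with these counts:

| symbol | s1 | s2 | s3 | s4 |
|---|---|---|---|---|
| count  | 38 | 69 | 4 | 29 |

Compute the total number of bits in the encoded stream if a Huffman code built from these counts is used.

Greedily combine the two least-frequent nodes:
combine s3(4), s4(29) → 33
combine 33, s1(38) → 71
combine s2(69), 71 → 140
The encoded length is the sum of every internal node's weight: 33 + 71 + 140 = 244 bits.

244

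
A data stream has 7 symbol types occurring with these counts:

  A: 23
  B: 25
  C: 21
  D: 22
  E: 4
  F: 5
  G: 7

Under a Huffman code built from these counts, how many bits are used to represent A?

Repeatedly merge the two smallest:
combine E(4), F(5) → 9
combine G(7), 9 → 16
combine 16, C(21) → 37
combine D(22), A(23) → 45
combine B(25), 37 → 62
combine 45, 62 → 107
A sits 2 levels below the root, so its codeword is 2 bits.

2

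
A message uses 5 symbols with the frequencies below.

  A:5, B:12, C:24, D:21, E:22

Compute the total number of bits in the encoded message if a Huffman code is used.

185

Build the Huffman tree bottom-up:
combine A(5), B(12) → 17
combine 17, D(21) → 38
combine E(22), C(24) → 46
combine 38, 46 → 84
Total encoded bits = sum of merged weights = 17 + 38 + 46 + 84 = 185.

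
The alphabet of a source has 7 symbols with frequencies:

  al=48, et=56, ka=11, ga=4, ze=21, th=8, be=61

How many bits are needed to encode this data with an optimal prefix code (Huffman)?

497

Build the Huffman tree bottom-up:
merge ga(4) and th(8): 12
merge ka(11) and 12: 23
merge ze(21) and 23: 44
merge 44 and al(48): 92
merge et(56) and be(61): 117
merge 92 and 117: 209
Each symbol's bit-cost is frequency × depth; summing gives 497 bits (equivalently 12 + 23 + 44 + 92 + 117 + 209).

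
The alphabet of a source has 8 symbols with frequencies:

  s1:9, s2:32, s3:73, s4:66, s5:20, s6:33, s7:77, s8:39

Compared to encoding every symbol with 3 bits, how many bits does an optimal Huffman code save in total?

60

Fixed-length: 3 bits × 349 symbols = 1047 bits.
Huffman merges:
combine s1(9), s5(20) → 29
combine 29, s2(32) → 61
combine s6(33), s8(39) → 72
combine 61, s4(66) → 127
combine 72, s3(73) → 145
combine s7(77), 127 → 204
combine 145, 204 → 349
Huffman total = 29 + 61 + 72 + 127 + 145 + 204 + 349 = 987 bits.
Saving = 1047 − 987 = 60 bits.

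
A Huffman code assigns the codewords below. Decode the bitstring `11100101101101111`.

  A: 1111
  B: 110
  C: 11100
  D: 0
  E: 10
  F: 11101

CEBBA

Read left to right; each codeword is recognised as soon as it completes (prefix code):
  11100→C | 10→E | 110→B | 110→B | 1111→A
Decoded message: CEBBA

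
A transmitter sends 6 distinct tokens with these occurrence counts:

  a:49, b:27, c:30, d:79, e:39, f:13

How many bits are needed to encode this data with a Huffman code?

583

Greedily combine the two least-frequent nodes:
merge f(13) and b(27): 40
merge c(30) and e(39): 69
merge 40 and a(49): 89
merge 69 and d(79): 148
merge 89 and 148: 237
The encoded length is the sum of every internal node's weight: 40 + 69 + 89 + 148 + 237 = 583 bits.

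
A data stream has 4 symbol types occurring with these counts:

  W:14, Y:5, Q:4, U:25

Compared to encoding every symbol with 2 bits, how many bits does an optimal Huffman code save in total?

Fixed-length: 2 bits × 48 symbols = 96 bits.
Huffman merges:
Q(4) + Y(5) → 9
9 + W(14) → 23
23 + U(25) → 48
Huffman total = 9 + 23 + 48 = 80 bits.
Saving = 96 − 80 = 16 bits.

16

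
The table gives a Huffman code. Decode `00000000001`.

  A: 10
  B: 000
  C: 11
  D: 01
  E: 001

Read left to right; each codeword is recognised as soon as it completes (prefix code):
  000→B | 000→B | 000→B | 01→D
Decoded message: BBBD

BBBD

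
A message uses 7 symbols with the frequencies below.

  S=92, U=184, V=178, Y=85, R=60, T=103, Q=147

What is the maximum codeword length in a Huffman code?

Merge the two lowest-weight nodes at each step:
combine R(60), Y(85) → 145
combine S(92), T(103) → 195
combine 145, Q(147) → 292
combine V(178), U(184) → 362
combine 195, 292 → 487
combine 362, 487 → 849
The rarest symbols sit at the bottom; the longest codeword is 4 bits.

4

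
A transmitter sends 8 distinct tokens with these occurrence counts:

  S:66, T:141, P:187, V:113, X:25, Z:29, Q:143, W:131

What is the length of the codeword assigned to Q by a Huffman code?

Huffman merges, smallest pair first:
merge X(25) and Z(29): 54
merge 54 and S(66): 120
merge V(113) and 120: 233
merge W(131) and T(141): 272
merge Q(143) and P(187): 330
merge 233 and 272: 505
merge 330 and 505: 835
Q sits 2 levels below the root, so its codeword is 2 bits.

2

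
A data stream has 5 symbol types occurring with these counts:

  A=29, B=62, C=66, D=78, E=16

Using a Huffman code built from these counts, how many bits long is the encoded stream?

Merge the two smallest weights repeatedly:
E(16) + A(29) → 45
45 + B(62) → 107
C(66) + D(78) → 144
107 + 144 → 251
Total encoded bits = sum of merged weights = 45 + 107 + 144 + 251 = 547.

547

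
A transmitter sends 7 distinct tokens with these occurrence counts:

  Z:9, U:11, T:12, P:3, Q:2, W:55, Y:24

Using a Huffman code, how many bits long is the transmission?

Merge the two smallest weights repeatedly:
Q(2) + P(3) → 5
5 + Z(9) → 14
U(11) + T(12) → 23
14 + 23 → 37
Y(24) + 37 → 61
W(55) + 61 → 116
Each symbol's bit-cost is frequency × depth; summing gives 256 bits (equivalently 5 + 14 + 23 + 37 + 61 + 116).

256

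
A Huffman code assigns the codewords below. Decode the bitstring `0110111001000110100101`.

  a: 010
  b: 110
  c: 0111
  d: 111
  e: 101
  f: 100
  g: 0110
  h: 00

gdhfgfe

Read left to right; each codeword is recognised as soon as it completes (prefix code):
  0110→g | 111→d | 00→h | 100→f | 0110→g | 100→f | 101→e
Decoded message: gdhfgfe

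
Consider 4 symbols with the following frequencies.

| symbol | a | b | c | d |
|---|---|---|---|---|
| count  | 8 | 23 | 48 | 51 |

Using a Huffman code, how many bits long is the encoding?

Greedily combine the two least-frequent nodes:
a(8) + b(23) → 31
31 + c(48) → 79
d(51) + 79 → 130
Each symbol's bit-cost is frequency × depth; summing gives 240 bits (equivalently 31 + 79 + 130).

240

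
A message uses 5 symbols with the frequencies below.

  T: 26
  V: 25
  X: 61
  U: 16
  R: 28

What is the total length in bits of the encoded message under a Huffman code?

346

Greedily combine the two least-frequent nodes:
U(16) + V(25) → 41
T(26) + R(28) → 54
41 + 54 → 95
X(61) + 95 → 156
Each symbol's bit-cost is frequency × depth; summing gives 346 bits (equivalently 41 + 54 + 95 + 156).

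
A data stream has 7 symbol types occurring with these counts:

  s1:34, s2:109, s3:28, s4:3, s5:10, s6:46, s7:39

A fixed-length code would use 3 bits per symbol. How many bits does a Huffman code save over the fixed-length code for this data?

Fixed-length: 3 bits × 269 symbols = 807 bits.
Huffman merges:
s4(3) + s5(10) → 13
13 + s3(28) → 41
s1(34) + s7(39) → 73
41 + s6(46) → 87
73 + 87 → 160
s2(109) + 160 → 269
Huffman total = 13 + 41 + 73 + 87 + 160 + 269 = 643 bits.
Saving = 807 − 643 = 164 bits.

164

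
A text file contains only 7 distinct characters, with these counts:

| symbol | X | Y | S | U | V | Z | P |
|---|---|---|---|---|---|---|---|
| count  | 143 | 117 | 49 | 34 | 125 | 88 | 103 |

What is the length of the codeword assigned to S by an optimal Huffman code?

Huffman merges, smallest pair first:
merge U(34) and S(49): 83
merge 83 and Z(88): 171
merge P(103) and Y(117): 220
merge V(125) and X(143): 268
merge 171 and 220: 391
merge 268 and 391: 659
S's leaf is at depth 4, giving a 4-bit codeword.

4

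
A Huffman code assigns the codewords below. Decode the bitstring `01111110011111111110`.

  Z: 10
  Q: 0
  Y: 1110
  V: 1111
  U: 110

QVUQVVU

Read left to right; each codeword is recognised as soon as it completes (prefix code):
  0→Q | 1111→V | 110→U | 0→Q | 1111→V | 1111→V | 110→U
Decoded message: QVUQVVU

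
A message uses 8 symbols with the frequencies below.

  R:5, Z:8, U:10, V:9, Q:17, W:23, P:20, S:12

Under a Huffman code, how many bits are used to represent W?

Build the tree from the bottom:
R(5) + Z(8) → 13
V(9) + U(10) → 19
S(12) + 13 → 25
Q(17) + 19 → 36
P(20) + W(23) → 43
25 + 36 → 61
43 + 61 → 104
The subtree containing W is merged 2 times, so code length = 2.

2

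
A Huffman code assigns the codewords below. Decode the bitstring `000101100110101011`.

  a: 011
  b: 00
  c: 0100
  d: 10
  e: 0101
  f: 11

Read left to right; each codeword is recognised as soon as it completes (prefix code):
  00→b | 0101→e | 10→d | 011→a | 0101→e | 011→a
Decoded message: bedaea

bedaea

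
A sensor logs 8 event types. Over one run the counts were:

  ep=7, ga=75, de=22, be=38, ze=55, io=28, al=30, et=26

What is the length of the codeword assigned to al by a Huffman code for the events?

Huffman merges, smallest pair first:
combine ep(7), de(22) → 29
combine et(26), io(28) → 54
combine 29, al(30) → 59
combine be(38), 54 → 92
combine ze(55), 59 → 114
combine ga(75), 92 → 167
combine 114, 167 → 281
al's leaf is at depth 3, giving a 3-bit codeword.

3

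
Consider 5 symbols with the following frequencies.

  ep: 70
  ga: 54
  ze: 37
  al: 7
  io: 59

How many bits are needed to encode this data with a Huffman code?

498

Greedily combine the two least-frequent nodes:
combine al(7), ze(37) → 44
combine 44, ga(54) → 98
combine io(59), ep(70) → 129
combine 98, 129 → 227
Total encoded bits = sum of merged weights = 44 + 98 + 129 + 227 = 498.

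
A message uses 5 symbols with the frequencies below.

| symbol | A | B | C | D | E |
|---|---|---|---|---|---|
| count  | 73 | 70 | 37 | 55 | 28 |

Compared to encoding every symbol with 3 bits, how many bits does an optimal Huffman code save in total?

198

Fixed-length: 3 bits × 263 symbols = 789 bits.
Huffman merges:
E(28) + C(37) → 65
D(55) + 65 → 120
B(70) + A(73) → 143
120 + 143 → 263
Huffman total = 65 + 120 + 143 + 263 = 591 bits.
Saving = 789 − 591 = 198 bits.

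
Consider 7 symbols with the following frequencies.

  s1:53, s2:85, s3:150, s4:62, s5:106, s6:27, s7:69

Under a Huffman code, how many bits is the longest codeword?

4

Merge the two lowest-weight nodes at each step:
merge s6(27) and s1(53): 80
merge s4(62) and s7(69): 131
merge 80 and s2(85): 165
merge s5(106) and 131: 237
merge s3(150) and 165: 315
merge 237 and 315: 552
The rarest symbols sit at the bottom; the longest codeword is 4 bits.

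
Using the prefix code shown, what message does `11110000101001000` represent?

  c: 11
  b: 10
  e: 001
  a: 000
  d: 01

ccaddea

Read left to right; each codeword is recognised as soon as it completes (prefix code):
  11→c | 11→c | 000→a | 01→d | 01→d | 001→e | 000→a
Decoded message: ccaddea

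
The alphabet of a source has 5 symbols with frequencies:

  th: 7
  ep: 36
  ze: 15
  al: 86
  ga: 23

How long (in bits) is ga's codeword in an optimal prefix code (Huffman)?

3

Repeatedly merge the two smallest:
th(7) + ze(15) → 22
22 + ga(23) → 45
ep(36) + 45 → 81
81 + al(86) → 167
The subtree containing ga is merged 3 times, so code length = 3.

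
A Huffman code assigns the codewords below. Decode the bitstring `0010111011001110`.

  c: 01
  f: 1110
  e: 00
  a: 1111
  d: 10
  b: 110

Read left to right; each codeword is recognised as soon as it completes (prefix code):
  00→e | 10→d | 1110→f | 110→b | 01→c | 110→b
Decoded message: edfbcb

edfbcb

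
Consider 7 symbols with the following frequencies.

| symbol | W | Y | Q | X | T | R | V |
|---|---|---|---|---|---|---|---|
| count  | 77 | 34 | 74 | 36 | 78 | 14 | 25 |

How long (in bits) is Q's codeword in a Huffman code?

Build the tree from the bottom:
combine R(14), V(25) → 39
combine Y(34), X(36) → 70
combine 39, 70 → 109
combine Q(74), W(77) → 151
combine T(78), 109 → 187
combine 151, 187 → 338
Q's leaf is at depth 2, giving a 2-bit codeword.

2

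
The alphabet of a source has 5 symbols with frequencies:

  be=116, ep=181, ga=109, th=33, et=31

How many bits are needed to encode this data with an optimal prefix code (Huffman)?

Merge the two smallest weights repeatedly:
et(31) + th(33) → 64
64 + ga(109) → 173
be(116) + 173 → 289
ep(181) + 289 → 470
The encoded length is the sum of every internal node's weight: 64 + 173 + 289 + 470 = 996 bits.

996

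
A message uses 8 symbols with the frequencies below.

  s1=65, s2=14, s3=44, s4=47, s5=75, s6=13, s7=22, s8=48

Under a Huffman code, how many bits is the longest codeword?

Merge the two lowest-weight nodes at each step:
s6(13) + s2(14) → 27
s7(22) + 27 → 49
s3(44) + s4(47) → 91
s8(48) + 49 → 97
s1(65) + s5(75) → 140
91 + 97 → 188
140 + 188 → 328
Maximum depth reached is 5.

5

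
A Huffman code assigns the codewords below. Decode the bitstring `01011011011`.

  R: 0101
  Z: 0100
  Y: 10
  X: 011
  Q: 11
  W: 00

Read left to right; each codeword is recognised as soon as it completes (prefix code):
  0101→R | 10→Y | 11→Q | 011→X
Decoded message: RYQX

RYQX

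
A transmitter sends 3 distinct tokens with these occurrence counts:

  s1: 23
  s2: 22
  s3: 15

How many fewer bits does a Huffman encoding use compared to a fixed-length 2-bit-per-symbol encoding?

23

Fixed-length: 2 bits × 60 symbols = 120 bits.
Huffman merges:
merge s3(15) and s2(22): 37
merge s1(23) and 37: 60
Huffman total = 37 + 60 = 97 bits.
Saving = 120 − 97 = 23 bits.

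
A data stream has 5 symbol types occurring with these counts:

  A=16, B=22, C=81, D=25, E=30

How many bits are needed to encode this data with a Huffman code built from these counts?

Build the Huffman tree bottom-up:
A(16) + B(22) → 38
D(25) + E(30) → 55
38 + 55 → 93
C(81) + 93 → 174
Total encoded bits = sum of merged weights = 38 + 55 + 93 + 174 = 360.

360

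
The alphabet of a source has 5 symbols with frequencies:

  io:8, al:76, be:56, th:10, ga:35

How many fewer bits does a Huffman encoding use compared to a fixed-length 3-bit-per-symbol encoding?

Fixed-length: 3 bits × 185 symbols = 555 bits.
Huffman merges:
io(8) + th(10) → 18
18 + ga(35) → 53
53 + be(56) → 109
al(76) + 109 → 185
Huffman total = 18 + 53 + 109 + 185 = 365 bits.
Saving = 555 − 365 = 190 bits.

190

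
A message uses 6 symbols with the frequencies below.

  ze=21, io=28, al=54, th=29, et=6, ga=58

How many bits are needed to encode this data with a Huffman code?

474

Build the Huffman tree bottom-up:
merge et(6) and ze(21): 27
merge 27 and io(28): 55
merge th(29) and al(54): 83
merge 55 and ga(58): 113
merge 83 and 113: 196
Total encoded bits = sum of merged weights = 27 + 55 + 83 + 113 + 196 = 474.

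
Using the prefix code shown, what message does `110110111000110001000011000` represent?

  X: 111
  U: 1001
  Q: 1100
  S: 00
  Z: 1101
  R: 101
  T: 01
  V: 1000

ZRQTVVTV

Read left to right; each codeword is recognised as soon as it completes (prefix code):
  1101→Z | 101→R | 1100→Q | 01→T | 1000→V | 1000→V | 01→T | 1000→V
Decoded message: ZRQTVVTV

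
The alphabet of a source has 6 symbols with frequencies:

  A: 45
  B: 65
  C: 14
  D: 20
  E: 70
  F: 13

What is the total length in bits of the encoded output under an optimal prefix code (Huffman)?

528

Merge the two smallest weights repeatedly:
merge F(13) and C(14): 27
merge D(20) and 27: 47
merge A(45) and 47: 92
merge B(65) and E(70): 135
merge 92 and 135: 227
The encoded length is the sum of every internal node's weight: 27 + 47 + 92 + 135 + 227 = 528 bits.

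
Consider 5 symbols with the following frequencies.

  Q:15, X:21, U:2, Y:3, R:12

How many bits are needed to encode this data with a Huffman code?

107

Greedily combine the two least-frequent nodes:
U(2) + Y(3) → 5
5 + R(12) → 17
Q(15) + 17 → 32
X(21) + 32 → 53
The encoded length is the sum of every internal node's weight: 5 + 17 + 32 + 53 = 107 bits.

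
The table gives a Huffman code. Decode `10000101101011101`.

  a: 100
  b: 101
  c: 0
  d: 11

accbbcdb

Read left to right; each codeword is recognised as soon as it completes (prefix code):
  100→a | 0→c | 0→c | 101→b | 101→b | 0→c | 11→d | 101→b
Decoded message: accbbcdb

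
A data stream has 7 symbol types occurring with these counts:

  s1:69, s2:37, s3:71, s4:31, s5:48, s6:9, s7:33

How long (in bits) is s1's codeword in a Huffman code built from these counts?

2

Huffman merges, smallest pair first:
combine s6(9), s4(31) → 40
combine s7(33), s2(37) → 70
combine 40, s5(48) → 88
combine s1(69), 70 → 139
combine s3(71), 88 → 159
combine 139, 159 → 298
s1 sits 2 levels below the root, so its codeword is 2 bits.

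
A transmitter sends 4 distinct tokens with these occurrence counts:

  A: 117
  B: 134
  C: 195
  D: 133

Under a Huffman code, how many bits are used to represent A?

2

Repeatedly merge the two smallest:
merge A(117) and D(133): 250
merge B(134) and C(195): 329
merge 250 and 329: 579
A's leaf is at depth 2, giving a 2-bit codeword.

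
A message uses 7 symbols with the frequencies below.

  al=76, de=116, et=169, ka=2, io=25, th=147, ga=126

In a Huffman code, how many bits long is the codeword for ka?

Repeatedly merge the two smallest:
ka(2) + io(25) → 27
27 + al(76) → 103
103 + de(116) → 219
ga(126) + th(147) → 273
et(169) + 219 → 388
273 + 388 → 661
The subtree containing ka is merged 5 times, so code length = 5.

5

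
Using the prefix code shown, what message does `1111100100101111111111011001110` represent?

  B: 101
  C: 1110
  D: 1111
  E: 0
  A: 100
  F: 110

Read left to right; each codeword is recognised as soon as it completes (prefix code):
  1111→D | 100→A | 100→A | 101→B | 1111→D | 1111→D | 101→B | 100→A | 1110→C
Decoded message: DAABDDBAC

DAABDDBAC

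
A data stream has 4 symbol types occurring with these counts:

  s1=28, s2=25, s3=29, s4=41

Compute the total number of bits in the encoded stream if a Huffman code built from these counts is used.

246

Merge the two smallest weights repeatedly:
s2(25) + s1(28) → 53
s3(29) + s4(41) → 70
53 + 70 → 123
Total encoded bits = sum of merged weights = 53 + 70 + 123 = 246.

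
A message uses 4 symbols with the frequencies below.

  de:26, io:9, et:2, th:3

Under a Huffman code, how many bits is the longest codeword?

Merge the two lowest-weight nodes at each step:
combine et(2), th(3) → 5
combine 5, io(9) → 14
combine 14, de(26) → 40
The rarest symbols sit at the bottom; the longest codeword is 3 bits.

3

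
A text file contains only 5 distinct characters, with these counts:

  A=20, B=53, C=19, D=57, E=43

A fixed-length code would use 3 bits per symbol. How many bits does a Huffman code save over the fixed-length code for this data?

Fixed-length: 3 bits × 192 symbols = 576 bits.
Huffman merges:
C(19) + A(20) → 39
39 + E(43) → 82
B(53) + D(57) → 110
82 + 110 → 192
Huffman total = 39 + 82 + 110 + 192 = 423 bits.
Saving = 576 − 423 = 153 bits.

153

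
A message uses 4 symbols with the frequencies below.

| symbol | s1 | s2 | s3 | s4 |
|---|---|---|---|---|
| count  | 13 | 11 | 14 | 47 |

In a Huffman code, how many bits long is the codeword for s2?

Repeatedly merge the two smallest:
merge s2(11) and s1(13): 24
merge s3(14) and 24: 38
merge 38 and s4(47): 85
s2's leaf is at depth 3, giving a 3-bit codeword.

3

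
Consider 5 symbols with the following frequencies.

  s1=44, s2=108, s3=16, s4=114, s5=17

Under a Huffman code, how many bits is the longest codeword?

Merge the two lowest-weight nodes at each step:
combine s3(16), s5(17) → 33
combine 33, s1(44) → 77
combine 77, s2(108) → 185
combine s4(114), 185 → 299
Maximum depth reached is 4.

4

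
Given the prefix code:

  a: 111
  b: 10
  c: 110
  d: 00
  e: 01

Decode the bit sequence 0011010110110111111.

Read left to right; each codeword is recognised as soon as it completes (prefix code):
  00→d | 110→c | 10→b | 110→c | 110→c | 111→a | 111→a
Decoded message: dcbccaa

dcbccaa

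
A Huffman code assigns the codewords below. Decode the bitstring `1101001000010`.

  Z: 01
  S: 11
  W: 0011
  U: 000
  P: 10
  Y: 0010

Read left to right; each codeword is recognised as soon as it completes (prefix code):
  11→S | 01→Z | 0010→Y | 000→U | 10→P
Decoded message: SZYUP

SZYUP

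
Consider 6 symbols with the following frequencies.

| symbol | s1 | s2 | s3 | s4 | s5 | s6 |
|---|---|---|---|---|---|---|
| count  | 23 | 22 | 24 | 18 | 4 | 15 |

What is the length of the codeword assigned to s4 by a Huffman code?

Build the tree from the bottom:
s5(4) + s6(15) → 19
s4(18) + 19 → 37
s2(22) + s1(23) → 45
s3(24) + 37 → 61
45 + 61 → 106
s4 sits 3 levels below the root, so its codeword is 3 bits.

3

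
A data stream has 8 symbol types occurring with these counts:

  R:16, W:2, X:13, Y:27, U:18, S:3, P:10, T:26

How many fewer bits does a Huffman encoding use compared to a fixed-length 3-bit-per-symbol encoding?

Fixed-length: 3 bits × 115 symbols = 345 bits.
Huffman merges:
combine W(2), S(3) → 5
combine 5, P(10) → 15
combine X(13), 15 → 28
combine R(16), U(18) → 34
combine T(26), Y(27) → 53
combine 28, 34 → 62
combine 53, 62 → 115
Huffman total = 5 + 15 + 28 + 34 + 53 + 62 + 115 = 312 bits.
Saving = 345 − 312 = 33 bits.

33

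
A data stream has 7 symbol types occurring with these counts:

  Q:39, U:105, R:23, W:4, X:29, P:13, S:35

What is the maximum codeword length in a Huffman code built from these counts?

5

Merge the two lowest-weight nodes at each step:
combine W(4), P(13) → 17
combine 17, R(23) → 40
combine X(29), S(35) → 64
combine Q(39), 40 → 79
combine 64, 79 → 143
combine U(105), 143 → 248
The first pair merged (W, P) ends up deepest, at depth 5.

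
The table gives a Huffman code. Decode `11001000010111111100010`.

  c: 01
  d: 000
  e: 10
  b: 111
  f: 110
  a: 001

fcdccbbde

Read left to right; each codeword is recognised as soon as it completes (prefix code):
  110→f | 01→c | 000→d | 01→c | 01→c | 111→b | 111→b | 000→d | 10→e
Decoded message: fcdccbbde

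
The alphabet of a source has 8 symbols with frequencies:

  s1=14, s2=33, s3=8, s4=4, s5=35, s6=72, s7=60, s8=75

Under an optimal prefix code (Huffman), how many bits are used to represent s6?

2

Build the tree from the bottom:
merge s4(4) and s3(8): 12
merge 12 and s1(14): 26
merge 26 and s2(33): 59
merge s5(35) and 59: 94
merge s7(60) and s6(72): 132
merge s8(75) and 94: 169
merge 132 and 169: 301
s6's leaf is at depth 2, giving a 2-bit codeword.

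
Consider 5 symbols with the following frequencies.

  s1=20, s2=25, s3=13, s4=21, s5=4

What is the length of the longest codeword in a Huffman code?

Merge the two lowest-weight nodes at each step:
combine s5(4), s3(13) → 17
combine 17, s1(20) → 37
combine s4(21), s2(25) → 46
combine 37, 46 → 83
Maximum depth reached is 3.

3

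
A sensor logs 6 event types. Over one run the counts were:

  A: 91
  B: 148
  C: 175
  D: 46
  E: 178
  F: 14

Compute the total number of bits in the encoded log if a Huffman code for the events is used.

Greedily combine the two least-frequent nodes:
combine F(14), D(46) → 60
combine 60, A(91) → 151
combine B(148), 151 → 299
combine C(175), E(178) → 353
combine 299, 353 → 652
Each symbol's bit-cost is frequency × depth; summing gives 1515 bits (equivalently 60 + 151 + 299 + 353 + 652).

1515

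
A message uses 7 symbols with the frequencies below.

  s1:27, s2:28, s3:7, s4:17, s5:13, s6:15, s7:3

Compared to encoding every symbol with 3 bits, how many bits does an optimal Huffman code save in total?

45

Fixed-length: 3 bits × 110 symbols = 330 bits.
Huffman merges:
combine s7(3), s3(7) → 10
combine 10, s5(13) → 23
combine s6(15), s4(17) → 32
combine 23, s1(27) → 50
combine s2(28), 32 → 60
combine 50, 60 → 110
Huffman total = 10 + 23 + 32 + 50 + 60 + 110 = 285 bits.
Saving = 330 − 285 = 45 bits.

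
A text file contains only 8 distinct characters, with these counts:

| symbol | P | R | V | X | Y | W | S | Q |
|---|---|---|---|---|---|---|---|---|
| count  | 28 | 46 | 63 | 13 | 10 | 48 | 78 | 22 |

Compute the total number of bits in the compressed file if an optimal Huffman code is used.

Greedily combine the two least-frequent nodes:
combine Y(10), X(13) → 23
combine Q(22), 23 → 45
combine P(28), 45 → 73
combine R(46), W(48) → 94
combine V(63), 73 → 136
combine S(78), 94 → 172
combine 136, 172 → 308
Total encoded bits = sum of merged weights = 23 + 45 + 73 + 94 + 136 + 172 + 308 = 851.

851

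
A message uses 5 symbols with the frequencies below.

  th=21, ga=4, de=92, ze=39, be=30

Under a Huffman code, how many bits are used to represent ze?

2

Build the tree from the bottom:
merge ga(4) and th(21): 25
merge 25 and be(30): 55
merge ze(39) and 55: 94
merge de(92) and 94: 186
The subtree containing ze is merged 2 times, so code length = 2.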